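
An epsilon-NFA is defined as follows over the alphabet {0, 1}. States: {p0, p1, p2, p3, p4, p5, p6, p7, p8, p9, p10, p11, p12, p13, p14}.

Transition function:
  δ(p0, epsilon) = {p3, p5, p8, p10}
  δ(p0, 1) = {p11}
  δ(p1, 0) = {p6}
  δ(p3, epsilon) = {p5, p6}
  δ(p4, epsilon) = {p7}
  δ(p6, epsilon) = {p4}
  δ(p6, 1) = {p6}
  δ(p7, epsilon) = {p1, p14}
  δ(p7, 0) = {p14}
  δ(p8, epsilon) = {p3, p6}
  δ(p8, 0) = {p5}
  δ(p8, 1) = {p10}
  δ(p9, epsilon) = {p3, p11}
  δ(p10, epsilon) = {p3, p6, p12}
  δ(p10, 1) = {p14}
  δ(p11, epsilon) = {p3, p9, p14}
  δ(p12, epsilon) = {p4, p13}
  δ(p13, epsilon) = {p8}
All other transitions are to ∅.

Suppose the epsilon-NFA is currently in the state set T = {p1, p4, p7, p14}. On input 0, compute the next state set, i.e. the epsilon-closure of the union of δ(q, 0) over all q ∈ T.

p1 on 0 → {p6}.
p7 on 0 → {p14}.
No 0-transition from p4, p14.
Union after reading 0: {p6, p14}.
Now take the epsilon-closure:
From p6 via epsilon: add p4.
From p4 via epsilon: add p7.
From p7 via epsilon: add p1.
No new states can be added; the closed set is {p1, p4, p6, p7, p14}.

{p1, p4, p6, p7, p14}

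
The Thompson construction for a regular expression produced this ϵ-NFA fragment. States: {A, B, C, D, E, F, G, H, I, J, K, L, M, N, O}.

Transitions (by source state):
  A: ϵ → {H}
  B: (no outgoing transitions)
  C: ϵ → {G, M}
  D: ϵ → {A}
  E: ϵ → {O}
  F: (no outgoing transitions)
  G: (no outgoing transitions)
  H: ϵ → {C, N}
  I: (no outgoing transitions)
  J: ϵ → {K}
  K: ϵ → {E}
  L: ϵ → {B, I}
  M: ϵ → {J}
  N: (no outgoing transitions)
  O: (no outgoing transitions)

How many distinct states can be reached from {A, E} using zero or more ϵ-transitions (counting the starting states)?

Start with {A, E}.
From A via ϵ: add H.
From E via ϵ: add O.
From H via ϵ: add C, N.
From C via ϵ: add G, M.
From M via ϵ: add J.
From J via ϵ: add K.
ϵ-closure = {A, C, E, G, H, J, K, M, N, O}, which has 10 states.

10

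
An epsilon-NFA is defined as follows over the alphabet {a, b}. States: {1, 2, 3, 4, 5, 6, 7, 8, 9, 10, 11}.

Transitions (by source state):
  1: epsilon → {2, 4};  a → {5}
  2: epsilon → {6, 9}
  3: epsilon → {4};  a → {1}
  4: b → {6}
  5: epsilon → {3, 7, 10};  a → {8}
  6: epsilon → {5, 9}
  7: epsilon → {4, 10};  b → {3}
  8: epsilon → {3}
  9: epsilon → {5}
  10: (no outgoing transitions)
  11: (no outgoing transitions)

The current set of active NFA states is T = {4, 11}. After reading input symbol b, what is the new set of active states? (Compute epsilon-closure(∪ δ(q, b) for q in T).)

4 on b → {6}.
No b-transition from 11.
Union after reading b: {6}.
Now take the epsilon-closure:
From 6 via epsilon: add 5, 9.
From 5 via epsilon: add 3, 7, 10.
From 3 via epsilon: add 4.
No new states can be added; the closed set is {3, 4, 5, 6, 7, 9, 10}.

{3, 4, 5, 6, 7, 9, 10}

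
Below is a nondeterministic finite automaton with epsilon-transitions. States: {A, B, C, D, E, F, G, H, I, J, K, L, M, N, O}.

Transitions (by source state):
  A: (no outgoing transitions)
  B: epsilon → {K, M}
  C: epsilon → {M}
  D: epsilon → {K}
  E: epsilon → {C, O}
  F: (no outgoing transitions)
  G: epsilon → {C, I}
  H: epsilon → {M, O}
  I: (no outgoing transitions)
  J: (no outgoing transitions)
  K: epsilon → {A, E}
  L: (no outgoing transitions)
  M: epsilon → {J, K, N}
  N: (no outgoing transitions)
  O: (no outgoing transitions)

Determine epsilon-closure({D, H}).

{A, C, D, E, H, J, K, M, N, O}

Start with {D, H}.
From D via epsilon: add K.
From H via epsilon: add M, O.
From K via epsilon: add A, E.
From M via epsilon: add J, N.
From E via epsilon: add C.
No new states can be added; the closed set is {A, C, D, E, H, J, K, M, N, O}.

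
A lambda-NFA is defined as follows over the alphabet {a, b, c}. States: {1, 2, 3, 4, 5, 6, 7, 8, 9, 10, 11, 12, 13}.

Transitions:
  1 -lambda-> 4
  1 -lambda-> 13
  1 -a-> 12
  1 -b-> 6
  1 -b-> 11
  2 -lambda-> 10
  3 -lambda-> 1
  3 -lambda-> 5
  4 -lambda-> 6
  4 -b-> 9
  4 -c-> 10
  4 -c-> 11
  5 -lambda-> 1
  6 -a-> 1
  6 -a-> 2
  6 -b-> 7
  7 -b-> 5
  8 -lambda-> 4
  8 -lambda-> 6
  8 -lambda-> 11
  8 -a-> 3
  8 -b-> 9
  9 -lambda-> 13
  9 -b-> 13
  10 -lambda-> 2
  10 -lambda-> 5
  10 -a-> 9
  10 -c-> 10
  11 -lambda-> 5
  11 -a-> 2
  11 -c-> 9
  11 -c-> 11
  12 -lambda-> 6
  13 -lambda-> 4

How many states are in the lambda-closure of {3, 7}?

7

Start with {3, 7}.
From 3 via lambda: add 1, 5.
From 1 via lambda: add 4, 13.
From 4 via lambda: add 6.
lambda-closure = {1, 3, 4, 5, 6, 7, 13}, which has 7 states.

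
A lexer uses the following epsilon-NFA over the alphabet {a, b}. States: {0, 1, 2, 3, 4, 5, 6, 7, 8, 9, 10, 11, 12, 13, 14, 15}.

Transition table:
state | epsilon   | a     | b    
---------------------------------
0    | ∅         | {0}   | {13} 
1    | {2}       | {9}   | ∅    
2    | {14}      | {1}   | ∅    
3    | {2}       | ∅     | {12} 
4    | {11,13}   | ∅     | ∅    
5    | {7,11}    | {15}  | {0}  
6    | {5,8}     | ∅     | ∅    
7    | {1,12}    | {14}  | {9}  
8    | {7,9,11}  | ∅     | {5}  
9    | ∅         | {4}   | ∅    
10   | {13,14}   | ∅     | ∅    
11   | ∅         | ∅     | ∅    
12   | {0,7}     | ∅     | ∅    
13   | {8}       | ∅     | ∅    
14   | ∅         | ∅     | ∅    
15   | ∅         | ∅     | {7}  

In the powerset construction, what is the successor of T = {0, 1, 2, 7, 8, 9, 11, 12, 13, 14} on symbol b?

0 on b → {13}.
7 on b → {9}.
8 on b → {5}.
No b-transition from 1, 2, 9, 11, 12, 13, 14.
Union after reading b: {5, 9, 13}.
Now take the epsilon-closure:
From 5 via epsilon: add 7, 11.
From 13 via epsilon: add 8.
From 7 via epsilon: add 1, 12.
From 1 via epsilon: add 2.
From 12 via epsilon: add 0.
From 2 via epsilon: add 14.
No new states can be added; the closed set is {0, 1, 2, 5, 7, 8, 9, 11, 12, 13, 14}.

{0, 1, 2, 5, 7, 8, 9, 11, 12, 13, 14}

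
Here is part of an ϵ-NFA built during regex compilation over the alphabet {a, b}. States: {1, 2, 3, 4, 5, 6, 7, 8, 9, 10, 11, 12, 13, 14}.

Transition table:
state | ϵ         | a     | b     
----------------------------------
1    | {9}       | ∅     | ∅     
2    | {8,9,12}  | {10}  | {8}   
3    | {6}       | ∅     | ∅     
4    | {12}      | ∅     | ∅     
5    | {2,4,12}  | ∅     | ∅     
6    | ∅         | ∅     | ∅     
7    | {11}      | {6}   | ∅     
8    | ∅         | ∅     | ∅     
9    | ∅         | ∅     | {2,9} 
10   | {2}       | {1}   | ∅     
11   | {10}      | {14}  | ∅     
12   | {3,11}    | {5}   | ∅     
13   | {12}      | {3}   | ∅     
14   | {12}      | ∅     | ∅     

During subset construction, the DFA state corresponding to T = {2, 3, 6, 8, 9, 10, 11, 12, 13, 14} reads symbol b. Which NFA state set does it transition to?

2 on b → {8}.
9 on b → {2, 9}.
No b-transition from 3, 6, 8, 10, 11, 12, 13, 14.
Union after reading b: {2, 8, 9}.
Now take the ϵ-closure:
From 2 via ϵ: add 12.
From 12 via ϵ: add 3, 11.
From 3 via ϵ: add 6.
From 11 via ϵ: add 10.
No new states can be added; the closed set is {2, 3, 6, 8, 9, 10, 11, 12}.

{2, 3, 6, 8, 9, 10, 11, 12}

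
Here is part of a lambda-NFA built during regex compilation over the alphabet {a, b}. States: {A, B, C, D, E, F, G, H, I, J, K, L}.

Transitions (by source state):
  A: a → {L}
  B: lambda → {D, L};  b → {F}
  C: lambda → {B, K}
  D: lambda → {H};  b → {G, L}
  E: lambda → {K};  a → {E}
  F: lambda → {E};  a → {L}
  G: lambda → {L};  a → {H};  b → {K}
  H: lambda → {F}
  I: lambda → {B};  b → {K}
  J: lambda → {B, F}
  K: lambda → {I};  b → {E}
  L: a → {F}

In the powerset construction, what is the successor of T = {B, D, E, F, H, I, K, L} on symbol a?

E on a → {E}.
F on a → {L}.
L on a → {F}.
No a-transition from B, D, H, I, K.
Union after reading a: {E, F, L}.
Now take the lambda-closure:
From E via lambda: add K.
From K via lambda: add I.
From I via lambda: add B.
From B via lambda: add D.
From D via lambda: add H.
No new states can be added; the closed set is {B, D, E, F, H, I, K, L}.

{B, D, E, F, H, I, K, L}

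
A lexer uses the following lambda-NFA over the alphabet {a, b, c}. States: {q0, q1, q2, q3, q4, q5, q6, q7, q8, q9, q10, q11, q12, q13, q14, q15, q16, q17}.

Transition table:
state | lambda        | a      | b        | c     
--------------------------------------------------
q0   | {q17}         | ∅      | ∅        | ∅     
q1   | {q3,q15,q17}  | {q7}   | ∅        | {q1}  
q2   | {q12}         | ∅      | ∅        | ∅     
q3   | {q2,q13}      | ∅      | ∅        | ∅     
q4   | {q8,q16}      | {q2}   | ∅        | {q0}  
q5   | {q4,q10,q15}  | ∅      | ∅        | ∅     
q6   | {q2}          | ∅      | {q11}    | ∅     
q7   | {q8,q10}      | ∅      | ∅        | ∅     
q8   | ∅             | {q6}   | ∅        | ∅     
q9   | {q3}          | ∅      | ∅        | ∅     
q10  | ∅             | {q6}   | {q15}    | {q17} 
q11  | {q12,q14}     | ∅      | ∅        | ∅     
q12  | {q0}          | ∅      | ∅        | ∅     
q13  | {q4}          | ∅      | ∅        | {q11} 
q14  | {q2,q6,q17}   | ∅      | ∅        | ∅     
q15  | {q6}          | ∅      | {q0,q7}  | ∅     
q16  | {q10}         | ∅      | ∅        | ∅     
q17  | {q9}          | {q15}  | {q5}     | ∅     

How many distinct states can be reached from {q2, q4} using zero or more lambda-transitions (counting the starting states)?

Start with {q2, q4}.
From q2 via lambda: add q12.
From q4 via lambda: add q8, q16.
From q12 via lambda: add q0.
From q16 via lambda: add q10.
From q0 via lambda: add q17.
From q17 via lambda: add q9.
From q9 via lambda: add q3.
From q3 via lambda: add q13.
lambda-closure = {q0, q2, q3, q4, q8, q9, q10, q12, q13, q16, q17}, which has 11 states.

11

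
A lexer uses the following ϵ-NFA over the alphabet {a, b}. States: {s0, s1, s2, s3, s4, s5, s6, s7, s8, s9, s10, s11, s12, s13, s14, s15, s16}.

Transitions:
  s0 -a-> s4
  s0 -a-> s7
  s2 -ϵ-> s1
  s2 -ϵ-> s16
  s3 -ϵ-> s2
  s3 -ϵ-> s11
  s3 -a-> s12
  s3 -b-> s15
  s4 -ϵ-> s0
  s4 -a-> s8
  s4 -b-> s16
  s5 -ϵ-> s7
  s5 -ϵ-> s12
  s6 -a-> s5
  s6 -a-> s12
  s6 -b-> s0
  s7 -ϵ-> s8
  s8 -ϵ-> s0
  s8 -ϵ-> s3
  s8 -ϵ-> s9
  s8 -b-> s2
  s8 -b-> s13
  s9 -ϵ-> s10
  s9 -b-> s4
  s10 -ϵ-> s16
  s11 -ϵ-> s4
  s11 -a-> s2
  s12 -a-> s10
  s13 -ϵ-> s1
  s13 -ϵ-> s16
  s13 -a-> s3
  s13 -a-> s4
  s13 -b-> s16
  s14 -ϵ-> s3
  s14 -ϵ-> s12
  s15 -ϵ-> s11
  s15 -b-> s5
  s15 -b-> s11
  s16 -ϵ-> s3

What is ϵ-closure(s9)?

Start with {s9}.
From s9 via ϵ: add s10.
From s10 via ϵ: add s16.
From s16 via ϵ: add s3.
From s3 via ϵ: add s2, s11.
From s2 via ϵ: add s1.
From s11 via ϵ: add s4.
From s4 via ϵ: add s0.
No new states can be added; the closed set is {s0, s1, s2, s3, s4, s9, s10, s11, s16}.

{s0, s1, s2, s3, s4, s9, s10, s11, s16}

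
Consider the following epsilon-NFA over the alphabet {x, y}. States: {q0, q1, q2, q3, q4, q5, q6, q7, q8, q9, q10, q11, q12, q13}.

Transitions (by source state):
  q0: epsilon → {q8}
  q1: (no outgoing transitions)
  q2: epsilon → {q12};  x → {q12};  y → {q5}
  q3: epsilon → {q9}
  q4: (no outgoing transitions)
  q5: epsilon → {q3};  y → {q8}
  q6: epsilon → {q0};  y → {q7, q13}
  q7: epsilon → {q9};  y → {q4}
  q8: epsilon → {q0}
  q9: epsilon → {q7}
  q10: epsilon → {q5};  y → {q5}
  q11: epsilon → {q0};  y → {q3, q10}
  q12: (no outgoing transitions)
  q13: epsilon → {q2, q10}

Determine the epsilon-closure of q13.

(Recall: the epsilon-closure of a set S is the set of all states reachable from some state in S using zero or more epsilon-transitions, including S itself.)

{q2, q3, q5, q7, q9, q10, q12, q13}

Start with {q13}.
From q13 via epsilon: add q2, q10.
From q2 via epsilon: add q12.
From q10 via epsilon: add q5.
From q5 via epsilon: add q3.
From q3 via epsilon: add q9.
From q9 via epsilon: add q7.
No new states can be added; the closed set is {q2, q3, q5, q7, q9, q10, q12, q13}.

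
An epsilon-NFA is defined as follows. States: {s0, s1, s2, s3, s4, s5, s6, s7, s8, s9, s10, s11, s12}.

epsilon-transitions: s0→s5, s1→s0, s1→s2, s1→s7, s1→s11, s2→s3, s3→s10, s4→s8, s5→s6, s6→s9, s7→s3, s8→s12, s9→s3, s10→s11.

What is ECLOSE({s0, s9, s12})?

{s0, s3, s5, s6, s9, s10, s11, s12}

Start with {s0, s9, s12}.
From s0 via epsilon: add s5.
From s9 via epsilon: add s3.
From s3 via epsilon: add s10.
From s5 via epsilon: add s6.
From s10 via epsilon: add s11.
No new states can be added; the closed set is {s0, s3, s5, s6, s9, s10, s11, s12}.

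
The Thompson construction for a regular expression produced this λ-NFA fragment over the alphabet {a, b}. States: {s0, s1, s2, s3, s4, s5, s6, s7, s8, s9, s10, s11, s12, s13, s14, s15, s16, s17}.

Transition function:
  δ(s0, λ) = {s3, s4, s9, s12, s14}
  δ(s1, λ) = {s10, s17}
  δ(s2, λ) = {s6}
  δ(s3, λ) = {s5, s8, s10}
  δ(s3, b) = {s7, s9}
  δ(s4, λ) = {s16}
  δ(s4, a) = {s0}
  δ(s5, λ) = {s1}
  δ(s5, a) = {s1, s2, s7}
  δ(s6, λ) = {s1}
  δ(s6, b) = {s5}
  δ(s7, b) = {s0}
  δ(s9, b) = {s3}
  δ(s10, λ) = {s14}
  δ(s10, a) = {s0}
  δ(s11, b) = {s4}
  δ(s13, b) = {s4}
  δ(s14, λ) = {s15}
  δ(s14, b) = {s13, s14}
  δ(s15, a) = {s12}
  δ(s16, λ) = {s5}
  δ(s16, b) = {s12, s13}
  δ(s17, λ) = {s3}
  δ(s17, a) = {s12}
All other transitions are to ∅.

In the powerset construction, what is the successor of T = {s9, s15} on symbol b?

{s1, s3, s5, s8, s10, s14, s15, s17}

s9 on b → {s3}.
No b-transition from s15.
Union after reading b: {s3}.
Now take the λ-closure:
From s3 via λ: add s5, s8, s10.
From s5 via λ: add s1.
From s10 via λ: add s14.
From s1 via λ: add s17.
From s14 via λ: add s15.
No new states can be added; the closed set is {s1, s3, s5, s8, s10, s14, s15, s17}.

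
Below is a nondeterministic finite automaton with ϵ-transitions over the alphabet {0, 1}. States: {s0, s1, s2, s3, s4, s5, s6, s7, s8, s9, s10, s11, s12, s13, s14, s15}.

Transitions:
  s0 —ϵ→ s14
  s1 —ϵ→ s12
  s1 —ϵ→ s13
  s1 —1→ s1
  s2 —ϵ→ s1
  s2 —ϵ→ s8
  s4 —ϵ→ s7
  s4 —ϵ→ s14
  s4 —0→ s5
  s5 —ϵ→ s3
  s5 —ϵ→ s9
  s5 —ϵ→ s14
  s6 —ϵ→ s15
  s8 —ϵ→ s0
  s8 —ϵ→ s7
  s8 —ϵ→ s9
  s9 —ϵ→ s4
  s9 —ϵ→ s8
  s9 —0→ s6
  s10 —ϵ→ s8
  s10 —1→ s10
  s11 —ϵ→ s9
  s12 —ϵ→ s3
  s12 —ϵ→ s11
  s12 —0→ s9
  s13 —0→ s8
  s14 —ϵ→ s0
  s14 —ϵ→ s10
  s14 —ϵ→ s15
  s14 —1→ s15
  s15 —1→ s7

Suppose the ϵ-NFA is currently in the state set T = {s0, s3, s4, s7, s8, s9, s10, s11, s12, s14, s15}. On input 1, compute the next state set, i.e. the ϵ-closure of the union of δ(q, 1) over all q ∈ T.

{s0, s4, s7, s8, s9, s10, s14, s15}

s10 on 1 → {s10}.
s14 on 1 → {s15}.
s15 on 1 → {s7}.
No 1-transition from s0, s3, s4, s7, s8, s9, s11, s12.
Union after reading 1: {s7, s10, s15}.
Now take the ϵ-closure:
From s10 via ϵ: add s8.
From s8 via ϵ: add s0, s9.
From s0 via ϵ: add s14.
From s9 via ϵ: add s4.
No new states can be added; the closed set is {s0, s4, s7, s8, s9, s10, s14, s15}.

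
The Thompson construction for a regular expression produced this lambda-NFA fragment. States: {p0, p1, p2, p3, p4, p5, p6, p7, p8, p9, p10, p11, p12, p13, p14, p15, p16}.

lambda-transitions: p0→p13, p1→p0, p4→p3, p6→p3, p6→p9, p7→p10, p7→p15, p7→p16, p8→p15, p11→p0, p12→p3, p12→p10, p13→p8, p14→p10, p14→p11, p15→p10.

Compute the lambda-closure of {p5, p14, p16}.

Start with {p5, p14, p16}.
From p14 via lambda: add p10, p11.
From p11 via lambda: add p0.
From p0 via lambda: add p13.
From p13 via lambda: add p8.
From p8 via lambda: add p15.
No new states can be added; the closed set is {p0, p5, p8, p10, p11, p13, p14, p15, p16}.

{p0, p5, p8, p10, p11, p13, p14, p15, p16}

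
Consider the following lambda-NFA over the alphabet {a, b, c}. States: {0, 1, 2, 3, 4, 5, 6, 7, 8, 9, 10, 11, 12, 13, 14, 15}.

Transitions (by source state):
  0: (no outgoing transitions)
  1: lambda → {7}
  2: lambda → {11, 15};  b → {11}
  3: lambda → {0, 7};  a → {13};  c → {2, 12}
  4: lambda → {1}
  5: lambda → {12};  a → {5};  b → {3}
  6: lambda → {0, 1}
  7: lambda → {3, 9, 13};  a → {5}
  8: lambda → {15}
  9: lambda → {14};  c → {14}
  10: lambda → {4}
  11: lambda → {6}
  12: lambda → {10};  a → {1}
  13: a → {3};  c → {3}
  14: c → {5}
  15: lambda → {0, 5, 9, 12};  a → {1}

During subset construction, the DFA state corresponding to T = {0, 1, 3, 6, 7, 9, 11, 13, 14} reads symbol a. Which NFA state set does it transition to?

3 on a → {13}.
7 on a → {5}.
13 on a → {3}.
No a-transition from 0, 1, 6, 9, 11, 14.
Union after reading a: {3, 5, 13}.
Now take the lambda-closure:
From 3 via lambda: add 0, 7.
From 5 via lambda: add 12.
From 7 via lambda: add 9.
From 12 via lambda: add 10.
From 9 via lambda: add 14.
From 10 via lambda: add 4.
From 4 via lambda: add 1.
No new states can be added; the closed set is {0, 1, 3, 4, 5, 7, 9, 10, 12, 13, 14}.

{0, 1, 3, 4, 5, 7, 9, 10, 12, 13, 14}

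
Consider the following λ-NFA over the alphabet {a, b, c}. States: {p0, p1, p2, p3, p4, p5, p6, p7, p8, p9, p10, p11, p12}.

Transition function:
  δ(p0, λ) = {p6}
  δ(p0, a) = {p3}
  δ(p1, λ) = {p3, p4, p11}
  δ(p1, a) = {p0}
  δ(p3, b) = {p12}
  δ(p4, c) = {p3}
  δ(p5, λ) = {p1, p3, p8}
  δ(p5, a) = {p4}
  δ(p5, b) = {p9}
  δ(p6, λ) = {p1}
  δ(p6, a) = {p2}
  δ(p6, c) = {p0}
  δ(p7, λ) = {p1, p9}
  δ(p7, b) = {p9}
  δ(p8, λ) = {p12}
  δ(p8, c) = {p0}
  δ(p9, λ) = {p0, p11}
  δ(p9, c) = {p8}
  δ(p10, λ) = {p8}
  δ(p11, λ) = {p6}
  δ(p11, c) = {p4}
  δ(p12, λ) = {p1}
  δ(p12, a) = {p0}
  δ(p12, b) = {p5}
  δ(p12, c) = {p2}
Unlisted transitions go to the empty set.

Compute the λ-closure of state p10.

Start with {p10}.
From p10 via λ: add p8.
From p8 via λ: add p12.
From p12 via λ: add p1.
From p1 via λ: add p3, p4, p11.
From p11 via λ: add p6.
No new states can be added; the closed set is {p1, p3, p4, p6, p8, p10, p11, p12}.

{p1, p3, p4, p6, p8, p10, p11, p12}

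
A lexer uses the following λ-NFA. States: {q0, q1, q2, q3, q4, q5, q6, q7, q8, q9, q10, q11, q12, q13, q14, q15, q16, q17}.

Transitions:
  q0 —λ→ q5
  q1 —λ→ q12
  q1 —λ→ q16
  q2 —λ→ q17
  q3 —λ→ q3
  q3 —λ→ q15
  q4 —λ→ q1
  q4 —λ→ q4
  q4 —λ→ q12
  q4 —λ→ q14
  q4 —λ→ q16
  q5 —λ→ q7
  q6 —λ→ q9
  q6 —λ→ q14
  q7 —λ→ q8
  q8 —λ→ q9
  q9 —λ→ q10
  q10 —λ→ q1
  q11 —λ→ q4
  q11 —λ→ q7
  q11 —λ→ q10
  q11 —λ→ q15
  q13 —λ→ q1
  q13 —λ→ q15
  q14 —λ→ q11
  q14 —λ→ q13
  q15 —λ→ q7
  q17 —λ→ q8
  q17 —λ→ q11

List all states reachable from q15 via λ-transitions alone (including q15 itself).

{q1, q7, q8, q9, q10, q12, q15, q16}

Start with {q15}.
From q15 via λ: add q7.
From q7 via λ: add q8.
From q8 via λ: add q9.
From q9 via λ: add q10.
From q10 via λ: add q1.
From q1 via λ: add q12, q16.
No new states can be added; the closed set is {q1, q7, q8, q9, q10, q12, q15, q16}.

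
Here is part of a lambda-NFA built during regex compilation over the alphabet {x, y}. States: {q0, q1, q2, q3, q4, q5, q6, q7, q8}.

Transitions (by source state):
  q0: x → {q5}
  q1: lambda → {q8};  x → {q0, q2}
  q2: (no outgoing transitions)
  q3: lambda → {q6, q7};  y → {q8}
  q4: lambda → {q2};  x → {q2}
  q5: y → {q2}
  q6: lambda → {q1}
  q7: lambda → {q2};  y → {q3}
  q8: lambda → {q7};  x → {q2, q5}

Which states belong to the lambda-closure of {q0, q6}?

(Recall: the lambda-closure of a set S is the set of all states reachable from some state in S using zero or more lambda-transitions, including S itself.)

Start with {q0, q6}.
From q6 via lambda: add q1.
From q1 via lambda: add q8.
From q8 via lambda: add q7.
From q7 via lambda: add q2.
No new states can be added; the closed set is {q0, q1, q2, q6, q7, q8}.

{q0, q1, q2, q6, q7, q8}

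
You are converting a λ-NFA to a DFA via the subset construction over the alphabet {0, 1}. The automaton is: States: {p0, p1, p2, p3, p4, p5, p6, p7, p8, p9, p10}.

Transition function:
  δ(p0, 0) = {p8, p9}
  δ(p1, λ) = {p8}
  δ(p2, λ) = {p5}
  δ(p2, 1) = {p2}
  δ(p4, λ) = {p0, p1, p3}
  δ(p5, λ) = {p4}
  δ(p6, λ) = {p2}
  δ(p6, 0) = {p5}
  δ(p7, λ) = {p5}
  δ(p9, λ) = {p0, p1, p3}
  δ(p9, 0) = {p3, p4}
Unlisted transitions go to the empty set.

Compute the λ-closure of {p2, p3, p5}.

{p0, p1, p2, p3, p4, p5, p8}

Start with {p2, p3, p5}.
From p5 via λ: add p4.
From p4 via λ: add p0, p1.
From p1 via λ: add p8.
No new states can be added; the closed set is {p0, p1, p2, p3, p4, p5, p8}.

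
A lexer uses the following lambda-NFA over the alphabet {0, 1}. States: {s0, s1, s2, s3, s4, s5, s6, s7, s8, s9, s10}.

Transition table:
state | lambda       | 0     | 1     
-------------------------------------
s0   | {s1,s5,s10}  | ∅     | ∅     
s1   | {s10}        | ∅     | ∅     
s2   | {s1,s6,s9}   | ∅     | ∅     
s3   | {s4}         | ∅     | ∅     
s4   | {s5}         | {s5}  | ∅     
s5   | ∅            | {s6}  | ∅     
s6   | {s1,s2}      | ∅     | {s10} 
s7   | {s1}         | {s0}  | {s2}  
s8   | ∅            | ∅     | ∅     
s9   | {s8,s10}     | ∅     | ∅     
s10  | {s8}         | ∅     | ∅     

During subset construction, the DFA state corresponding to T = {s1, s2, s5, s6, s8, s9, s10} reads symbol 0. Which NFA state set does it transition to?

s5 on 0 → {s6}.
No 0-transition from s1, s2, s6, s8, s9, s10.
Union after reading 0: {s6}.
Now take the lambda-closure:
From s6 via lambda: add s1, s2.
From s1 via lambda: add s10.
From s2 via lambda: add s9.
From s9 via lambda: add s8.
No new states can be added; the closed set is {s1, s2, s6, s8, s9, s10}.

{s1, s2, s6, s8, s9, s10}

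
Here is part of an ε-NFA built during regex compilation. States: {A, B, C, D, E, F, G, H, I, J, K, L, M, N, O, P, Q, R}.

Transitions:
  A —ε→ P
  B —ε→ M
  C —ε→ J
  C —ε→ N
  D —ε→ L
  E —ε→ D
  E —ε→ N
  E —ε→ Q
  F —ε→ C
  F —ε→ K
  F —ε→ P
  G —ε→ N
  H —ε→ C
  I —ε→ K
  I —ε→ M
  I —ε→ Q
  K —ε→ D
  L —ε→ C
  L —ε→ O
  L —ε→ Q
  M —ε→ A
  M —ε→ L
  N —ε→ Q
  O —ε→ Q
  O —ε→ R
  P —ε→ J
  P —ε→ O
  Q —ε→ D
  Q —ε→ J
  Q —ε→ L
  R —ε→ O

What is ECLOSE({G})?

Start with {G}.
From G via ε: add N.
From N via ε: add Q.
From Q via ε: add D, J, L.
From L via ε: add C, O.
From O via ε: add R.
No new states can be added; the closed set is {C, D, G, J, L, N, O, Q, R}.

{C, D, G, J, L, N, O, Q, R}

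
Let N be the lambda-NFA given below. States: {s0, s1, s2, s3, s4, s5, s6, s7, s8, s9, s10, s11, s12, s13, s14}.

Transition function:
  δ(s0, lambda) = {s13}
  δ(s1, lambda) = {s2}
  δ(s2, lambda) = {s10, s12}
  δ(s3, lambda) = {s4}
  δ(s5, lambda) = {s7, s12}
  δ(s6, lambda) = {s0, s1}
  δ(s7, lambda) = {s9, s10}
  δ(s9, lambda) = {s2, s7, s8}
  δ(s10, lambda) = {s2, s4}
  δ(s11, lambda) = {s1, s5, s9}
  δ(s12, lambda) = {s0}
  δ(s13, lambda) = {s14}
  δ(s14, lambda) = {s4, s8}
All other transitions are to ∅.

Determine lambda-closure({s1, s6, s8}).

{s0, s1, s2, s4, s6, s8, s10, s12, s13, s14}

Start with {s1, s6, s8}.
From s1 via lambda: add s2.
From s6 via lambda: add s0.
From s0 via lambda: add s13.
From s2 via lambda: add s10, s12.
From s10 via lambda: add s4.
From s13 via lambda: add s14.
No new states can be added; the closed set is {s0, s1, s2, s4, s6, s8, s10, s12, s13, s14}.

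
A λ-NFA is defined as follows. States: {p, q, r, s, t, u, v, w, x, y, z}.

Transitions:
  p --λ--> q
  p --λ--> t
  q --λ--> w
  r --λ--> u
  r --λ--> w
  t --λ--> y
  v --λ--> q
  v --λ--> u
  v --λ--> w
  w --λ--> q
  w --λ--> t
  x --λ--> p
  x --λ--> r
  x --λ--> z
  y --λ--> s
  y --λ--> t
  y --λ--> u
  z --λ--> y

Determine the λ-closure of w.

{q, s, t, u, w, y}

Start with {w}.
From w via λ: add q, t.
From t via λ: add y.
From y via λ: add s, u.
No new states can be added; the closed set is {q, s, t, u, w, y}.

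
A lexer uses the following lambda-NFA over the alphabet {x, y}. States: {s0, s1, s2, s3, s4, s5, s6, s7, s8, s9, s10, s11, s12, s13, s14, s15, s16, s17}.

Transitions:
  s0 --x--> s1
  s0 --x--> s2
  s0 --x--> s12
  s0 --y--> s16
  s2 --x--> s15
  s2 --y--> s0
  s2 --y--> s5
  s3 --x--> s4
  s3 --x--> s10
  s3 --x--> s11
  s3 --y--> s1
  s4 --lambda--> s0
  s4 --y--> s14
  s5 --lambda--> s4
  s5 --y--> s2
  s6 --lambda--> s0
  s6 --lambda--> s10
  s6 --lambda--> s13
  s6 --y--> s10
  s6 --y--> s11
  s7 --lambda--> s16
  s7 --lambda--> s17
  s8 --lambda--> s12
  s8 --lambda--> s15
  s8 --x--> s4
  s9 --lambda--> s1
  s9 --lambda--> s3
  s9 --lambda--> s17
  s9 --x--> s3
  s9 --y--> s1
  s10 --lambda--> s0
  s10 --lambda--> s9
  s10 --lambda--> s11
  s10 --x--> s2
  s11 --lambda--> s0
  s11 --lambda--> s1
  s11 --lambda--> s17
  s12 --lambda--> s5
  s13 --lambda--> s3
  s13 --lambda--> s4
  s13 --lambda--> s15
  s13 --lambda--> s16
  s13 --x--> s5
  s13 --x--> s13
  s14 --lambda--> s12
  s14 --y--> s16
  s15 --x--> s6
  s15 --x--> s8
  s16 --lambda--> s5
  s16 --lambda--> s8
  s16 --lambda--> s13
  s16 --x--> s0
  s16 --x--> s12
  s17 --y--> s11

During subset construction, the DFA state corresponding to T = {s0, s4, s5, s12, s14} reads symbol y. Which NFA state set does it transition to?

{s0, s2, s3, s4, s5, s8, s12, s13, s14, s15, s16}

s0 on y → {s16}.
s4 on y → {s14}.
s5 on y → {s2}.
s14 on y → {s16}.
No y-transition from s12.
Union after reading y: {s2, s14, s16}.
Now take the lambda-closure:
From s14 via lambda: add s12.
From s16 via lambda: add s5, s8, s13.
From s5 via lambda: add s4.
From s8 via lambda: add s15.
From s13 via lambda: add s3.
From s4 via lambda: add s0.
No new states can be added; the closed set is {s0, s2, s3, s4, s5, s8, s12, s13, s14, s15, s16}.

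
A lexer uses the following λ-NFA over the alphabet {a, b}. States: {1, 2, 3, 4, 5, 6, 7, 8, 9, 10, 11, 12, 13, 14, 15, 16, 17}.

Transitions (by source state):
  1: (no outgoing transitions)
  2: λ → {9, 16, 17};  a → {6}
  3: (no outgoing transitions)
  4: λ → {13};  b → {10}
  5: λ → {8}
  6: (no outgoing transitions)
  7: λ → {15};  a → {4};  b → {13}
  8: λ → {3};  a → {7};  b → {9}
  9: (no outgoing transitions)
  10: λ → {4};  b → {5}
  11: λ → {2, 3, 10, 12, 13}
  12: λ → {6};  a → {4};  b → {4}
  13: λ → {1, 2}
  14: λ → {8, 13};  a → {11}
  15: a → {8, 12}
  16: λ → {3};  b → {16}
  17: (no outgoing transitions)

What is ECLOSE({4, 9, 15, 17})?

{1, 2, 3, 4, 9, 13, 15, 16, 17}

Start with {4, 9, 15, 17}.
From 4 via λ: add 13.
From 13 via λ: add 1, 2.
From 2 via λ: add 16.
From 16 via λ: add 3.
No new states can be added; the closed set is {1, 2, 3, 4, 9, 13, 15, 16, 17}.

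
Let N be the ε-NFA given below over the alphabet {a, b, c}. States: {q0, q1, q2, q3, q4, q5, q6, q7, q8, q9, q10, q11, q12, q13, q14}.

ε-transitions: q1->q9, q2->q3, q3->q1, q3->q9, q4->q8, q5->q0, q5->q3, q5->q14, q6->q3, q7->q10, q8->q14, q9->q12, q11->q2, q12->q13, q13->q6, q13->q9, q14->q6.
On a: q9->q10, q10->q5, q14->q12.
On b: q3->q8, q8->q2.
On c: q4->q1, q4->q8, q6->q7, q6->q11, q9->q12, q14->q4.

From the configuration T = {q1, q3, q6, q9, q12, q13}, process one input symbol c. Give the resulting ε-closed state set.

q6 on c → {q7, q11}.
q9 on c → {q12}.
No c-transition from q1, q3, q12, q13.
Union after reading c: {q7, q11, q12}.
Now take the ε-closure:
From q7 via ε: add q10.
From q11 via ε: add q2.
From q12 via ε: add q13.
From q2 via ε: add q3.
From q13 via ε: add q6, q9.
From q3 via ε: add q1.
No new states can be added; the closed set is {q1, q2, q3, q6, q7, q9, q10, q11, q12, q13}.

{q1, q2, q3, q6, q7, q9, q10, q11, q12, q13}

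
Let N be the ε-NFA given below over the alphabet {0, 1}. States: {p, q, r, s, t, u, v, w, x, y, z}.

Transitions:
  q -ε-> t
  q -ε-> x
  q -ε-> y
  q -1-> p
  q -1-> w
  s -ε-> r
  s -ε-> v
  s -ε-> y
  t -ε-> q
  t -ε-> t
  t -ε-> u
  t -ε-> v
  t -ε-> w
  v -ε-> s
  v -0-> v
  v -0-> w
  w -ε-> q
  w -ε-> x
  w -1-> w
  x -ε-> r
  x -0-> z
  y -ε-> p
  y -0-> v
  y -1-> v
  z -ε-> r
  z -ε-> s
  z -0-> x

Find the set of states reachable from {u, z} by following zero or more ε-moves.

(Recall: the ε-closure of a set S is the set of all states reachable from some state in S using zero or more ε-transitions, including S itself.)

{p, r, s, u, v, y, z}

Start with {u, z}.
From z via ε: add r, s.
From s via ε: add v, y.
From y via ε: add p.
No new states can be added; the closed set is {p, r, s, u, v, y, z}.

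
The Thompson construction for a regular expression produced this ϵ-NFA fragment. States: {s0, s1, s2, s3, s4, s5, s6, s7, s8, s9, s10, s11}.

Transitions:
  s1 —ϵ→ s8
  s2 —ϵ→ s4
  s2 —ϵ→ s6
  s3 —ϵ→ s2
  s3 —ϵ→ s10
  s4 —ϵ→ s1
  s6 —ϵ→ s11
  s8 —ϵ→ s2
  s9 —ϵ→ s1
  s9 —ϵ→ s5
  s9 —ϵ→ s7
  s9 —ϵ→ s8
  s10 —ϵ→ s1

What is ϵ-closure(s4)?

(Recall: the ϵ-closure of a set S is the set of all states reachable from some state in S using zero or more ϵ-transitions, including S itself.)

{s1, s2, s4, s6, s8, s11}

Start with {s4}.
From s4 via ϵ: add s1.
From s1 via ϵ: add s8.
From s8 via ϵ: add s2.
From s2 via ϵ: add s6.
From s6 via ϵ: add s11.
No new states can be added; the closed set is {s1, s2, s4, s6, s8, s11}.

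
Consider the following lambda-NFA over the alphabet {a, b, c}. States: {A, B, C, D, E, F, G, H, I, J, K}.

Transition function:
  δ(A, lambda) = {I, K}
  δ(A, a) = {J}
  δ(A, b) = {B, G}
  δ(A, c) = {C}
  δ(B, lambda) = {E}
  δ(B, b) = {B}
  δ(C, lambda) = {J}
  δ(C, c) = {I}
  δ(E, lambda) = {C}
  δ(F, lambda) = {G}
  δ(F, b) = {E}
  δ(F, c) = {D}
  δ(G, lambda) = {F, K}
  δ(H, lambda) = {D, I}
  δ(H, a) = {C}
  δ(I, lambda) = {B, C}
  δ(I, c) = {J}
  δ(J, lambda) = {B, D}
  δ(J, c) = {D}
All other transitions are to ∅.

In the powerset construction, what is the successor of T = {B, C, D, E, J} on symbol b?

B on b → {B}.
No b-transition from C, D, E, J.
Union after reading b: {B}.
Now take the lambda-closure:
From B via lambda: add E.
From E via lambda: add C.
From C via lambda: add J.
From J via lambda: add D.
No new states can be added; the closed set is {B, C, D, E, J}.

{B, C, D, E, J}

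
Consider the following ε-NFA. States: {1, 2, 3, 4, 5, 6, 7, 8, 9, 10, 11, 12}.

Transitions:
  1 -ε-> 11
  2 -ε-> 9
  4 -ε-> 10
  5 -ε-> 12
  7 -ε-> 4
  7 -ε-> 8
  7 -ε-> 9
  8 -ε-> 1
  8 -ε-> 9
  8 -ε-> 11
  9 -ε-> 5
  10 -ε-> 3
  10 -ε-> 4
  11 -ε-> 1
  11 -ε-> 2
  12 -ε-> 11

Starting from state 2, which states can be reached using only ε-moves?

Start with {2}.
From 2 via ε: add 9.
From 9 via ε: add 5.
From 5 via ε: add 12.
From 12 via ε: add 11.
From 11 via ε: add 1.
No new states can be added; the closed set is {1, 2, 5, 9, 11, 12}.

{1, 2, 5, 9, 11, 12}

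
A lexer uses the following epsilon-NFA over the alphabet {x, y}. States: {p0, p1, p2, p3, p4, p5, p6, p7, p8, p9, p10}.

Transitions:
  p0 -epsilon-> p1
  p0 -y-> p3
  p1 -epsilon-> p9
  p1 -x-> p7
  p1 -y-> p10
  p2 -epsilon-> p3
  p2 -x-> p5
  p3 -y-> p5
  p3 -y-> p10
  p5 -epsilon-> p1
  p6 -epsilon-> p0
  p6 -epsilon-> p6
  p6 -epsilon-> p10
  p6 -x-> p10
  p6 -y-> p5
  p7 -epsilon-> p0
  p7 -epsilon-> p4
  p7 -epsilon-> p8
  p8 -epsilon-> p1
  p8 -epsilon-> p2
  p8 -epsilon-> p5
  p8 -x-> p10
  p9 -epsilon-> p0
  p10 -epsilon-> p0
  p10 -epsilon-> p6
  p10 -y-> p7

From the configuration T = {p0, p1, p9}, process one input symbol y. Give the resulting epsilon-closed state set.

p0 on y → {p3}.
p1 on y → {p10}.
No y-transition from p9.
Union after reading y: {p3, p10}.
Now take the epsilon-closure:
From p10 via epsilon: add p0, p6.
From p0 via epsilon: add p1.
From p1 via epsilon: add p9.
No new states can be added; the closed set is {p0, p1, p3, p6, p9, p10}.

{p0, p1, p3, p6, p9, p10}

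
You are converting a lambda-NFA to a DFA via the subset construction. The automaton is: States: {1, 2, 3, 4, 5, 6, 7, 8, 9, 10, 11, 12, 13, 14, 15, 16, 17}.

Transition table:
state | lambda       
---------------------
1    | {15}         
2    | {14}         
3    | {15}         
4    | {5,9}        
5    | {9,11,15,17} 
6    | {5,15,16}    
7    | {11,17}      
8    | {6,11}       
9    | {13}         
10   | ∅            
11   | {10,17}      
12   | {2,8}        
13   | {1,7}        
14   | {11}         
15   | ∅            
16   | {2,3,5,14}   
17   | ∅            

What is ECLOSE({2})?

Start with {2}.
From 2 via lambda: add 14.
From 14 via lambda: add 11.
From 11 via lambda: add 10, 17.
No new states can be added; the closed set is {2, 10, 11, 14, 17}.

{2, 10, 11, 14, 17}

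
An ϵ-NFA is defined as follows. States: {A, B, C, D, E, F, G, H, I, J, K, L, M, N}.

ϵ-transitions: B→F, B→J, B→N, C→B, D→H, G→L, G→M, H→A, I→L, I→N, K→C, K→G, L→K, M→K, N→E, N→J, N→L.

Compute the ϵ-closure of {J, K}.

Start with {J, K}.
From K via ϵ: add C, G.
From C via ϵ: add B.
From G via ϵ: add L, M.
From B via ϵ: add F, N.
From N via ϵ: add E.
No new states can be added; the closed set is {B, C, E, F, G, J, K, L, M, N}.

{B, C, E, F, G, J, K, L, M, N}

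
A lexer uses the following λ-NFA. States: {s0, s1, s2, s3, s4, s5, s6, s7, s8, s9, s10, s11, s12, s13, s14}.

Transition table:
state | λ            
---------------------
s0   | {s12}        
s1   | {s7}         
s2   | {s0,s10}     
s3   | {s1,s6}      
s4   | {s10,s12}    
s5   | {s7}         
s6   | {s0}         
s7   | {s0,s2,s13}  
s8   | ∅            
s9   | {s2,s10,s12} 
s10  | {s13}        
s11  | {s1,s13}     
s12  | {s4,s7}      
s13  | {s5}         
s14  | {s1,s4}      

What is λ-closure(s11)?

Start with {s11}.
From s11 via λ: add s1, s13.
From s1 via λ: add s7.
From s13 via λ: add s5.
From s7 via λ: add s0, s2.
From s0 via λ: add s12.
From s2 via λ: add s10.
From s12 via λ: add s4.
No new states can be added; the closed set is {s0, s1, s2, s4, s5, s7, s10, s11, s12, s13}.

{s0, s1, s2, s4, s5, s7, s10, s11, s12, s13}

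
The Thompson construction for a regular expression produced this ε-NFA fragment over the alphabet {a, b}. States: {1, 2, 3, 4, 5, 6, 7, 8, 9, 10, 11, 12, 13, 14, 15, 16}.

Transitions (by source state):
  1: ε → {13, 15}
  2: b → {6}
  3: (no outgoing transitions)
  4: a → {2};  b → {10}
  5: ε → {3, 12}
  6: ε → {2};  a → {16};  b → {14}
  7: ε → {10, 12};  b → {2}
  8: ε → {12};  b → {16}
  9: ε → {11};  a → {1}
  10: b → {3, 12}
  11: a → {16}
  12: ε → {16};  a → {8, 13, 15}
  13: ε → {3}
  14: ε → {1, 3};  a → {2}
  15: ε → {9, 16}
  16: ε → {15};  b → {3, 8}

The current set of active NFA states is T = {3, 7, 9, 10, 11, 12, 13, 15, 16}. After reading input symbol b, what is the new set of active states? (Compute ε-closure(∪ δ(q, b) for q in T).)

{2, 3, 8, 9, 11, 12, 15, 16}

7 on b → {2}.
10 on b → {3, 12}.
16 on b → {3, 8}.
No b-transition from 3, 9, 11, 12, 13, 15.
Union after reading b: {2, 3, 8, 12}.
Now take the ε-closure:
From 12 via ε: add 16.
From 16 via ε: add 15.
From 15 via ε: add 9.
From 9 via ε: add 11.
No new states can be added; the closed set is {2, 3, 8, 9, 11, 12, 15, 16}.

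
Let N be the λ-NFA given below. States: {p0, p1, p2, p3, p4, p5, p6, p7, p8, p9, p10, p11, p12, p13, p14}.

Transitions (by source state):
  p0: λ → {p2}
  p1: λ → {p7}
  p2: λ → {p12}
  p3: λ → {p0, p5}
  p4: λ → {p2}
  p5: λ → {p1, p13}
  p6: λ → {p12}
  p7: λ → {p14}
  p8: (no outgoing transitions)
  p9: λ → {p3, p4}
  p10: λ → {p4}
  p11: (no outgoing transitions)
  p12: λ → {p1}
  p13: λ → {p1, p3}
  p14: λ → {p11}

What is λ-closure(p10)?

Start with {p10}.
From p10 via λ: add p4.
From p4 via λ: add p2.
From p2 via λ: add p12.
From p12 via λ: add p1.
From p1 via λ: add p7.
From p7 via λ: add p14.
From p14 via λ: add p11.
No new states can be added; the closed set is {p1, p2, p4, p7, p10, p11, p12, p14}.

{p1, p2, p4, p7, p10, p11, p12, p14}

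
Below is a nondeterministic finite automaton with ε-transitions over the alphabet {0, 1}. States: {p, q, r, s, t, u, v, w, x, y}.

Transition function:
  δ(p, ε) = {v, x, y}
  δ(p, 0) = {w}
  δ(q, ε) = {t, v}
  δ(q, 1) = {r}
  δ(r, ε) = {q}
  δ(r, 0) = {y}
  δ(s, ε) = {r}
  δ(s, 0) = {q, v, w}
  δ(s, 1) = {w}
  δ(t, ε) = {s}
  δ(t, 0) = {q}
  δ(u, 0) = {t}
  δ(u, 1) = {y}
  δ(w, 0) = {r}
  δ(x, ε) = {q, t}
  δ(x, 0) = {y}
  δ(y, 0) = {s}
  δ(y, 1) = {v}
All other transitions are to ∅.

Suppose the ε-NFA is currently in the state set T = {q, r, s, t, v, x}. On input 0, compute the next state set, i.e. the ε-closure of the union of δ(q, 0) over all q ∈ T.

r on 0 → {y}.
s on 0 → {q, v, w}.
t on 0 → {q}.
x on 0 → {y}.
No 0-transition from q, v.
Union after reading 0: {q, v, w, y}.
Now take the ε-closure:
From q via ε: add t.
From t via ε: add s.
From s via ε: add r.
No new states can be added; the closed set is {q, r, s, t, v, w, y}.

{q, r, s, t, v, w, y}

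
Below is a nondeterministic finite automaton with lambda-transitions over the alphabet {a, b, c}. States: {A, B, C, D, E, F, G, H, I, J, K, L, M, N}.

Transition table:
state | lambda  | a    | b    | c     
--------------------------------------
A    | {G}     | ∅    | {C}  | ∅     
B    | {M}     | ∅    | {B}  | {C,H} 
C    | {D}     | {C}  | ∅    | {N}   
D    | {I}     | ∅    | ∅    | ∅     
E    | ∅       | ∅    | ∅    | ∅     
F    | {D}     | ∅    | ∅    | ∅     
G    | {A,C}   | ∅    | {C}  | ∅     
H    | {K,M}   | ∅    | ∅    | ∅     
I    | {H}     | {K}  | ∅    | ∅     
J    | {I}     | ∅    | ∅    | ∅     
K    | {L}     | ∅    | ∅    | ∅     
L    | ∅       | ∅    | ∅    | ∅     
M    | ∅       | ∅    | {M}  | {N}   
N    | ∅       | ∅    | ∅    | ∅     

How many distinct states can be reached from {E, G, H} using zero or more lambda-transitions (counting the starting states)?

Start with {E, G, H}.
From G via lambda: add A, C.
From H via lambda: add K, M.
From C via lambda: add D.
From K via lambda: add L.
From D via lambda: add I.
lambda-closure = {A, C, D, E, G, H, I, K, L, M}, which has 10 states.

10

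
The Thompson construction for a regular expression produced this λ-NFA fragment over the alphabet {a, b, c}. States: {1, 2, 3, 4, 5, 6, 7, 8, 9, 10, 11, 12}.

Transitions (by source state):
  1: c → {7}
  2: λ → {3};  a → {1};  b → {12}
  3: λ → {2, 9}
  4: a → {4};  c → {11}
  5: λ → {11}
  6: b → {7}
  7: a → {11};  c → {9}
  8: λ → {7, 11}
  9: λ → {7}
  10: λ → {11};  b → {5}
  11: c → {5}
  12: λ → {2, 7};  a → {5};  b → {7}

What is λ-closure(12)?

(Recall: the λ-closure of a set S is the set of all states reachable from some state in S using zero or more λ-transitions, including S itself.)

Start with {12}.
From 12 via λ: add 2, 7.
From 2 via λ: add 3.
From 3 via λ: add 9.
No new states can be added; the closed set is {2, 3, 7, 9, 12}.

{2, 3, 7, 9, 12}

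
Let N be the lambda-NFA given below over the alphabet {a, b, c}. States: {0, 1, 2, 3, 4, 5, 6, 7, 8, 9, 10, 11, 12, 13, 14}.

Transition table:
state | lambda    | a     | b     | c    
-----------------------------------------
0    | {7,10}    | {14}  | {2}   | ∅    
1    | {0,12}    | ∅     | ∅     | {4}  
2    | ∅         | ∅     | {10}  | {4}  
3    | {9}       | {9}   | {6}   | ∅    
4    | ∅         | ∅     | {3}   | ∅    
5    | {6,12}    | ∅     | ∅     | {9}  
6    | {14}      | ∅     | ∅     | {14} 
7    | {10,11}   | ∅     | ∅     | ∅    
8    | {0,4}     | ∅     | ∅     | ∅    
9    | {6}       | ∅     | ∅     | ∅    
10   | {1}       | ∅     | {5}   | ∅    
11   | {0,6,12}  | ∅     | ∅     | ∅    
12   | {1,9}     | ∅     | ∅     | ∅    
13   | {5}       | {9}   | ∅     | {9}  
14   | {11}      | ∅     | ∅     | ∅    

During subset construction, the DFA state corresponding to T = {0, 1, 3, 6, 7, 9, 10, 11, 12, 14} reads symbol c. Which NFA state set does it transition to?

1 on c → {4}.
6 on c → {14}.
No c-transition from 0, 3, 7, 9, 10, 11, 12, 14.
Union after reading c: {4, 14}.
Now take the lambda-closure:
From 14 via lambda: add 11.
From 11 via lambda: add 0, 6, 12.
From 0 via lambda: add 7, 10.
From 12 via lambda: add 1, 9.
No new states can be added; the closed set is {0, 1, 4, 6, 7, 9, 10, 11, 12, 14}.

{0, 1, 4, 6, 7, 9, 10, 11, 12, 14}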